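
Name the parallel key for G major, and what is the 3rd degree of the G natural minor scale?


Parallel keys share the same tonic but differ in mode
G major → parallel is G minor
G natural minor scale: G A Bb C D Eb F
= G minor; 3rd degree = Bb


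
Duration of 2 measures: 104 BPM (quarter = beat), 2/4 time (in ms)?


Quarter-note beat duration = 60000 / 104 ms
Beats per measure (2/4) = 2
One measure = 2 × 60000 / 104 = 120000 / 104 ms
2 measures = 2 × 120000 / 104 = 240000 / 104
= 2307.7 ms


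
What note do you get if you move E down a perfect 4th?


Reasoning:
perfect 4th: 4 letter names, 5 semitones
Letter: E - 3 → B
Pitch: E - 5 semitones, spelled as a B → B
= B


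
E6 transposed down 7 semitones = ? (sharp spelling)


E6: chromatic position 4 in octave 6 → absolute = 6×12 + 4 = 76
Transpose down 7: 76 - 7 = 69
69 = 5×12 + 9 → A in octave 5
Result = A5


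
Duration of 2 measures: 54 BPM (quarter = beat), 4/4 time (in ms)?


Let's work it out.
Quarter-note beat duration = 60000 / 54 ms
Beats per measure (4/4) = 4
One measure = 4 × 60000 / 54 = 240000 / 54 ms
2 measures = 2 × 240000 / 54 = 480000 / 54
= 8888.9 ms


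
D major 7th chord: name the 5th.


Major 7th chord = root + major 3rd + perfect 5th + major 7th
Seventh chords stack in thirds, so the letter names are D-F-A-C
Root: D
Major 3rd above D: F#
Perfect 5th above D: A
Major 7th above D: C#
The 5th = A


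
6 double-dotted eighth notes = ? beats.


Reasoning:
Base eighth note = 1/2 beats
Dot 1 adds half the previous value: +1/4
Dot 2 adds half the previous value: +1/8
One double-dotted eighth = 1/2 + 1/4 + 1/8 = 7/8
6 of them = 6 × 7/8 = 21/4
= 21/4 beats


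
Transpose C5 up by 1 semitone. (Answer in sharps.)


C5: chromatic position 0 in octave 5 → absolute = 5×12 + 0 = 60
Transpose up 1: 60 + 1 = 61
61 = 5×12 + 1 → C# in octave 5
Result = C#5


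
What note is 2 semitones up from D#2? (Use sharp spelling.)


Let's work it out.
D#2: chromatic position 3 in octave 2 → absolute = 2×12 + 3 = 27
Transpose up 2: 27 + 2 = 29
29 = 2×12 + 5 → F in octave 2
Result = F2


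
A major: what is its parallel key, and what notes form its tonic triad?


Parallel keys share the same tonic but differ in mode
A major → parallel is A minor
Tonic triad of A minor = A C E
= A minor; triad = A C E


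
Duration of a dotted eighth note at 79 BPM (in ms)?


Reasoning:
One quarter-note beat = 60000 / BPM = 60000 / 79 ms
Dotted eighth note = 3/4 × quarter note
Duration = 3/4 × 60000 / 79 = 45000 / 79
= 569.6 ms


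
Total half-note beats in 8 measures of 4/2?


Let's work it out.
Time signature 4/2: the bottom number 2 means the half note gets one count
The top number 4 means 4 half-note beats per measure
Total = 4 × 8 measures
= 32 half-note beats


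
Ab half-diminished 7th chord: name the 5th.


Working:
Half-diminished 7th chord = root + minor 3rd + diminished 5th + minor 7th
Seventh chords stack in thirds, so the letter names are A-C-E-G
Root: Ab
Minor 3rd above Ab: Cb
Diminished 5th above Ab: Ebb
Minor 7th above Ab: Gb
The 5th = Ebb


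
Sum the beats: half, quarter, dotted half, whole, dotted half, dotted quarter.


Beat values:
  half = 2 beats
  quarter = 1 beat
  dotted half = 3 beats
  whole = 4 beats
  dotted half = 3 beats
  dotted quarter = 1.5 beats
Sum = 2 + 1 + 3 + 4 + 3 + 1.5
= 14.5 beats


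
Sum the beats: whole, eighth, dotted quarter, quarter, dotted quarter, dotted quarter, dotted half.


Step by step:
Beat values:
  whole = 4 beats
  eighth = 0.5 beats
  dotted quarter = 1.5 beats
  quarter = 1 beat
  dotted quarter = 1.5 beats
  dotted quarter = 1.5 beats
  dotted half = 3 beats
Sum = 4 + 0.5 + 1.5 + 1 + 1.5 + 1.5 + 3
= 13 beats


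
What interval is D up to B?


Working:
Letter names: D → B spans 6 letter names → a 6th
Semitones: D → B = 9 half-steps
A 6th of 9 semitones is a major 6th
= major 6th


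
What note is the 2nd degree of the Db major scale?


Step by step:
Major scale pattern: W-W-H-W-W-W-H (2-2-1-2-2-2-1 semitones)
Starting from Db:
  Db + 2 semitones → Eb
  Eb + 2 semitones → F
  F + 1 semitone → Gb
  Gb + 2 semitones → Ab
  Ab + 2 semitones → Bb
  Bb + 2 semitones → C
  C + 1 semitone → Db
Scale: Db Eb F Gb Ab Bb C
Degree 2 = Eb


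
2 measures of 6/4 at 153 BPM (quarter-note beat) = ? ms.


Working:
Quarter-note beat duration = 60000 / 153 ms
Beats per measure (6/4) = 6
One measure = 6 × 60000 / 153 = 360000 / 153 ms
2 measures = 2 × 360000 / 153 = 720000 / 153
= 4705.9 ms


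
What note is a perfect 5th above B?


A 5th spans 5 letter names, so from B we land on F
A perfect 5th = 7 semitones above B
Spell F at that pitch: F#
= F#


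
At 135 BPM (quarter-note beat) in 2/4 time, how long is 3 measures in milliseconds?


Working:
Quarter-note beat duration = 60000 / 135 ms
Beats per measure (2/4) = 2
One measure = 2 × 60000 / 135 = 120000 / 135 ms
3 measures = 3 × 120000 / 135 = 360000 / 135
= 2666.7 ms


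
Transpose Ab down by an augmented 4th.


Step by step:
augmented 4th: 4 letter names, 6 semitones
Letter: A - 3 → E
Pitch: Ab - 6 semitones, spelled as an E → Ebb
= Ebb


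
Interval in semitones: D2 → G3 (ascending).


Absolute semitone position = octave×12 + chromatic position
D2: 2×12 + 2 = 26
G3: 3×12 + 7 = 43
Difference = 43 - 26 = 17
= 17 semitones


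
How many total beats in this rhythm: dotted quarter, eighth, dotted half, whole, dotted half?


Beat values:
  dotted quarter = 1.5 beats
  eighth = 0.5 beats
  dotted half = 3 beats
  whole = 4 beats
  dotted half = 3 beats
Sum = 1.5 + 0.5 + 3 + 4 + 3
= 12 beats


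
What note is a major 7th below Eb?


A 7th spans 7 letter names, so from E we land on F
A major 7th = 11 semitones below Eb
Spell F at that pitch: Fb
= Fb


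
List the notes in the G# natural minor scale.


Natural minor scale pattern: W-H-W-W-H-W-W (2-1-2-2-1-2-2 semitones)
Starting from G#:
  G# + 2 semitones → A#
  A# + 1 semitone → B
  B + 2 semitones → C#
  C# + 2 semitones → D#
  D# + 1 semitone → E
  E + 2 semitones → F#
  F# + 2 semitones → G#
Scale = G# A# B C# D# E F#


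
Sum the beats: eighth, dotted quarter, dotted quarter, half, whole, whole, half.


Beat values:
  eighth = 0.5 beats
  dotted quarter = 1.5 beats
  dotted quarter = 1.5 beats
  half = 2 beats
  whole = 4 beats
  whole = 4 beats
  half = 2 beats
Sum = 0.5 + 1.5 + 1.5 + 2 + 4 + 4 + 2
= 15.5 beats


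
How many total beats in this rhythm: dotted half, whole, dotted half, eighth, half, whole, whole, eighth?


Solution.
Beat values:
  dotted half = 3 beats
  whole = 4 beats
  dotted half = 3 beats
  eighth = 0.5 beats
  half = 2 beats
  whole = 4 beats
  whole = 4 beats
  eighth = 0.5 beats
Sum = 3 + 4 + 3 + 0.5 + 2 + 4 + 4 + 0.5
= 21 beats


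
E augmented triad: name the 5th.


Augmented triad = root + major 3rd (4 semitones) + augmented 5th (8 semitones)
A triad on E stacks thirds, so the chord tones use letter names E-G-B
Root: E
Major 3rd above E: G#
Augmented 5th above E: B#
The 5th = B#


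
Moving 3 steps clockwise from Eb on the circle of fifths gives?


Solution.
Each clockwise step on the circle of fifths moves up a perfect 5th
From Eb: Eb → Bb → F → C
= C


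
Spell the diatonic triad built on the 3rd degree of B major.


Step by step:
B major scale: B C# D# E F# G# A#
Diatonic triad on degree 3 stacks scale notes 3, 5, 7: D# F# A#
D#→F# = 3 semitones; D#→A# = 7 semitones → minor triad
= D# F# A# (minor)


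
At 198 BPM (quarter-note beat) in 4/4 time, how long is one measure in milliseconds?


Let's work it out.
Quarter-note beat duration = 60000 / 198 ms
Beats per measure (4/4) = 4
One measure = 4 × 60000 / 198 = 240000 / 198 ms
= 1212.1 ms


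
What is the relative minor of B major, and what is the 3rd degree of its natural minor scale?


Solution.
The relative minor shares the major's key signature and starts on its 6th degree
6th degree = a major 6th above the tonic; a major 6th above B is G#
→ relative minor of B major is G# minor
G# natural minor scale: G# A# B C# D# E F#
= G# minor; 3rd degree = B


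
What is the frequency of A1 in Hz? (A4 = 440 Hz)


f = 440 × 2^(n/12) where n = semitones from A4
A1: -36 semitones from A4
f = 440 × 2^(-36/12)
f = 55.00 Hz


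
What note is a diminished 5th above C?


Step by step:
A 5th spans 5 letter names, so from C we land on G
A diminished 5th = 6 semitones above C
Spell G at that pitch: Gb
= Gb


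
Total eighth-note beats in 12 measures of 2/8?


Step by step:
Time signature 2/8: the bottom number 8 means the eighth note gets one count
The top number 2 means 2 eighth-note beats per measure
Total = 2 × 12 measures
= 24 eighth-note beats


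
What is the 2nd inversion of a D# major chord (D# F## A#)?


Step by step:
Root position: D# F## A#
2nd inversion: move root and 3rd up an octave
Bass note: A#
Notes (bottom to top) = A# D# F##


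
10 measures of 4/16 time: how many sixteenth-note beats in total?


Step by step:
Time signature 4/16: the bottom number 16 means the sixteenth note gets one count
The top number 4 means 4 sixteenth-note beats per measure
Total = 4 × 10 measures
= 40 sixteenth-note beats


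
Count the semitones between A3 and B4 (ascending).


Solution.
Absolute semitone position = octave×12 + chromatic position
A3: 3×12 + 9 = 45
B4: 4×12 + 11 = 59
Difference = 59 - 45 = 14
= 14 semitones


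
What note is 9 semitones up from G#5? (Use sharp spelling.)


Reasoning:
G#5: chromatic position 8 in octave 5 → absolute = 5×12 + 8 = 68
Transpose up 9: 68 + 9 = 77
77 = 6×12 + 5 → F in octave 6
Result = F6


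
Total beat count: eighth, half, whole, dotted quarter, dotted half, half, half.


Solution.
Beat values:
  eighth = 0.5 beats
  half = 2 beats
  whole = 4 beats
  dotted quarter = 1.5 beats
  dotted half = 3 beats
  half = 2 beats
  half = 2 beats
Sum = 0.5 + 2 + 4 + 1.5 + 3 + 2 + 2
= 15 beats


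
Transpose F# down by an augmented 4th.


Reasoning:
augmented 4th: 4 letter names, 6 semitones
Letter: F - 3 → C
Pitch: F# - 6 semitones, spelled as a C → C
= C


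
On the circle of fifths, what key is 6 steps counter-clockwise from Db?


Step by step:
Each counter-clockwise step moves down a perfect 5th (= up a perfect 4th)
From Db: Db → F#/Gb → B → E → A → D → G
= G


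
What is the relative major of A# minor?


Let's work it out.
The relative major shares the key signature and is a minor 3rd above the minor tonic
A minor 3rd above A# is C#
→ relative major of A# minor is C# major
= C# major


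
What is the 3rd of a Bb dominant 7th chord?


Solution.
Dominant 7th chord = root + major 3rd + perfect 5th + minor 7th
Seventh chords stack in thirds, so the letter names are B-D-F-A
Root: Bb
Major 3rd above Bb: D
Perfect 5th above Bb: F
Minor 7th above Bb: Ab
The 3rd = D


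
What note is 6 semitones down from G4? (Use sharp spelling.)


Working:
G4: chromatic position 7 in octave 4 → absolute = 4×12 + 7 = 55
Transpose down 6: 55 - 6 = 49
49 = 4×12 + 1 → C# in octave 4
Result = C#4


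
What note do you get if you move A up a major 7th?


Let's work it out.
major 7th: 7 letter names, 11 semitones
Letter: A + 6 → G
Pitch: A + 11 semitones, spelled as a G → G#
= G#


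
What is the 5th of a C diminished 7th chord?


Step by step:
Diminished 7th chord = root + minor 3rd + diminished 5th + diminished 7th
Seventh chords stack in thirds, so the letter names are C-E-G-B
Root: C
Minor 3rd above C: Eb
Diminished 5th above C: Gb
Diminished 7th above C: Bbb
The 5th = Gb


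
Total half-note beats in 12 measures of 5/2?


Time signature 5/2: the bottom number 2 means the half note gets one count
The top number 5 means 5 half-note beats per measure
Total = 5 × 12 measures
= 60 half-note beats


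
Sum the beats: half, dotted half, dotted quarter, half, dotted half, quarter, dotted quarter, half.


Reasoning:
Beat values:
  half = 2 beats
  dotted half = 3 beats
  dotted quarter = 1.5 beats
  half = 2 beats
  dotted half = 3 beats
  quarter = 1 beat
  dotted quarter = 1.5 beats
  half = 2 beats
Sum = 2 + 3 + 1.5 + 2 + 3 + 1 + 1.5 + 2
= 16 beats


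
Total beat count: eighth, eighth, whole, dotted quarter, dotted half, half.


Step by step:
Beat values:
  eighth = 0.5 beats
  eighth = 0.5 beats
  whole = 4 beats
  dotted quarter = 1.5 beats
  dotted half = 3 beats
  half = 2 beats
Sum = 0.5 + 0.5 + 4 + 1.5 + 3 + 2
= 11.5 beats


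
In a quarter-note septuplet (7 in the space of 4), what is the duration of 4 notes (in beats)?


Step by step:
Septuplet: 7 notes occupy the space of 4 quarter notes
Space = 4 × 1 = 4 beats
Each septuplet note = 4 / 7 = 4/7 beats
4 notes = 4 × 4/7 = 16/7
= 16/7 beats


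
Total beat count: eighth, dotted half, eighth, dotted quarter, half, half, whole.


Beat values:
  eighth = 0.5 beats
  dotted half = 3 beats
  eighth = 0.5 beats
  dotted quarter = 1.5 beats
  half = 2 beats
  half = 2 beats
  whole = 4 beats
Sum = 0.5 + 3 + 0.5 + 1.5 + 2 + 2 + 4
= 13.5 beats


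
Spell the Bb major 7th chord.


Let's work it out.
Major 7th chord = root + major 3rd + perfect 5th + major 7th
Seventh chords stack in thirds, so the letter names are B-D-F-A
Root: Bb
Major 3rd above Bb: D
Perfect 5th above Bb: F
Major 7th above Bb: A
Chord = Bb D F A


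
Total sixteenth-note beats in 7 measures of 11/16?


Step by step:
Time signature 11/16: the bottom number 16 means the sixteenth note gets one count
The top number 11 means 11 sixteenth-note beats per measure
Total = 11 × 7 measures
= 77 sixteenth-note beats


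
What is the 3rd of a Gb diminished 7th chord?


Let's work it out.
Diminished 7th chord = root + minor 3rd + diminished 5th + diminished 7th
Seventh chords stack in thirds, so the letter names are G-B-D-F
Root: Gb
Minor 3rd above Gb: Bbb
Diminished 5th above Gb: Dbb
Diminished 7th above Gb: Fbb
The 3rd = Bbb


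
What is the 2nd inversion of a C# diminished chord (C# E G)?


Let's work it out.
Root position: C# E G
2nd inversion: move root and 3rd up an octave
Bass note: G
Notes (bottom to top) = G C# E


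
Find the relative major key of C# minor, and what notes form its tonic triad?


The relative major shares the key signature and is a minor 3rd above the minor tonic
A minor 3rd above C# is E
→ relative major of C# minor is E major
Tonic triad of E major = root + major 3rd + perfect 5th = E G# B
= E major; triad = E G# B


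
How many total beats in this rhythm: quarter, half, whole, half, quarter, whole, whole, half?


Step by step:
Beat values:
  quarter = 1 beat
  half = 2 beats
  whole = 4 beats
  half = 2 beats
  quarter = 1 beat
  whole = 4 beats
  whole = 4 beats
  half = 2 beats
Sum = 1 + 2 + 4 + 2 + 1 + 4 + 4 + 2
= 20 beats


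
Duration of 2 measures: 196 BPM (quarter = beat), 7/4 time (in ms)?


Reasoning:
Quarter-note beat duration = 60000 / 196 ms
Beats per measure (7/4) = 7
One measure = 7 × 60000 / 196 = 420000 / 196 ms
2 measures = 2 × 420000 / 196 = 840000 / 196
= 4285.7 ms


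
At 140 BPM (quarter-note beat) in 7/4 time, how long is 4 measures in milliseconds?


Let's work it out.
Quarter-note beat duration = 60000 / 140 ms
Beats per measure (7/4) = 7
One measure = 7 × 60000 / 140 = 420000 / 140 ms
4 measures = 4 × 420000 / 140 = 1680000 / 140
= 12000.0 ms


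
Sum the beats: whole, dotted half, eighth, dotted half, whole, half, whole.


Working:
Beat values:
  whole = 4 beats
  dotted half = 3 beats
  eighth = 0.5 beats
  dotted half = 3 beats
  whole = 4 beats
  half = 2 beats
  whole = 4 beats
Sum = 4 + 3 + 0.5 + 3 + 4 + 2 + 4
= 20.5 beats


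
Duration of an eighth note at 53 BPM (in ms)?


Solution.
One quarter-note beat = 60000 / BPM = 60000 / 53 ms
Eighth note = 1/2 × quarter note
Duration = 1/2 × 60000 / 53 = 30000 / 53
= 566.0 ms


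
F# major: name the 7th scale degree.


Major scale pattern: W-W-H-W-W-W-H (2-2-1-2-2-2-1 semitones)
Starting from F#:
  F# + 2 semitones → G#
  G# + 2 semitones → A#
  A# + 1 semitone → B
  B + 2 semitones → C#
  C# + 2 semitones → D#
  D# + 2 semitones → E#
  E# + 1 semitone → F#
Scale: F# G# A# B C# D# E#
Degree 7 = E#


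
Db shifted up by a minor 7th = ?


Step by step:
minor 7th: 7 letter names, 10 semitones
Letter: D + 6 → C
Pitch: Db + 10 semitones, spelled as a C → Cb
= Cb


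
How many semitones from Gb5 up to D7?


Solution.
Absolute semitone position = octave×12 + chromatic position
Gb5: 5×12 + 6 = 66
D7: 7×12 + 2 = 86
Difference = 86 - 66 = 20
= 20 semitones


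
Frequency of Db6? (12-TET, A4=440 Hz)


f = 440 × 2^(n/12) where n = semitones from A4
Db6: 16 semitones from A4
f = 440 × 2^(16/12)
f = 1108.73 Hz


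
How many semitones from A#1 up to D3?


Reasoning:
Absolute semitone position = octave×12 + chromatic position
A#1: 1×12 + 10 = 22
D3: 3×12 + 2 = 38
Difference = 38 - 22 = 16
= 16 semitones


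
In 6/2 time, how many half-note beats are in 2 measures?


Time signature 6/2: the bottom number 2 means the half note gets one count
The top number 6 means 6 half-note beats per measure
Total = 6 × 2 measures
= 12 half-note beats


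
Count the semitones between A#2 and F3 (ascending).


Solution.
Absolute semitone position = octave×12 + chromatic position
A#2: 2×12 + 10 = 34
F3: 3×12 + 5 = 41
Difference = 41 - 34 = 7
= 7 semitones


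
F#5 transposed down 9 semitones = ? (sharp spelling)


Solution.
F#5: chromatic position 6 in octave 5 → absolute = 5×12 + 6 = 66
Transpose down 9: 66 - 9 = 57
57 = 4×12 + 9 → A in octave 4
Result = A4


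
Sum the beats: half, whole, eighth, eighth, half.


Solution.
Beat values:
  half = 2 beats
  whole = 4 beats
  eighth = 0.5 beats
  eighth = 0.5 beats
  half = 2 beats
Sum = 2 + 4 + 0.5 + 0.5 + 2
= 9 beats


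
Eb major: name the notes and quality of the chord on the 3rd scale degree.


Step by step:
Eb major scale: Eb F G Ab Bb C D
Diatonic triad on degree 3 stacks scale notes 3, 5, 7: G Bb D
G→Bb = 3 semitones; G→D = 7 semitones → minor triad
= G Bb D (minor)


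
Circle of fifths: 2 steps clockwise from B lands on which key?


Let's work it out.
Each clockwise step on the circle of fifths moves up a perfect 5th
From B: B → F#/Gb → Db
= Db


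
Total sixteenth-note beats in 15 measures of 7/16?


Time signature 7/16: the bottom number 16 means the sixteenth note gets one count
The top number 7 means 7 sixteenth-note beats per measure
Total = 7 × 15 measures
= 105 sixteenth-note beats


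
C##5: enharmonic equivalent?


Enharmonic notes sound the same pitch but are spelled with different letter names
C## and D name the same pitch class
= D5


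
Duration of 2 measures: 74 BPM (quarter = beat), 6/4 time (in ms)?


Working:
Quarter-note beat duration = 60000 / 74 ms
Beats per measure (6/4) = 6
One measure = 6 × 60000 / 74 = 360000 / 74 ms
2 measures = 2 × 360000 / 74 = 720000 / 74
= 9729.7 ms


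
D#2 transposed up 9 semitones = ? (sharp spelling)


Working:
D#2: chromatic position 3 in octave 2 → absolute = 2×12 + 3 = 27
Transpose up 9: 27 + 9 = 36
36 = 3×12 + 0 → C in octave 3
Result = C3


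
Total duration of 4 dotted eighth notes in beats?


Solution.
Base eighth note = 1/2 beats
Dot 1 adds half the previous value: +1/4
One dotted eighth = 1/2 + 1/4 = 3/4
4 of them = 4 × 3/4 = 3
= 3 beats


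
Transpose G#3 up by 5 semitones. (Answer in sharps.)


Step by step:
G#3: chromatic position 8 in octave 3 → absolute = 3×12 + 8 = 44
Transpose up 5: 44 + 5 = 49
49 = 4×12 + 1 → C# in octave 4
Result = C#4


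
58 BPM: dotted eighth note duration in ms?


Reasoning:
One quarter-note beat = 60000 / BPM = 60000 / 58 ms
Dotted eighth note = 3/4 × quarter note
Duration = 3/4 × 60000 / 58 = 45000 / 58
= 775.9 ms


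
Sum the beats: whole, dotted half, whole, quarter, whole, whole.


Solution.
Beat values:
  whole = 4 beats
  dotted half = 3 beats
  whole = 4 beats
  quarter = 1 beat
  whole = 4 beats
  whole = 4 beats
Sum = 4 + 3 + 4 + 1 + 4 + 4
= 20 beats


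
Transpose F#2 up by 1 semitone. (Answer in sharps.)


Let's work it out.
F#2: chromatic position 6 in octave 2 → absolute = 2×12 + 6 = 30
Transpose up 1: 30 + 1 = 31
31 = 2×12 + 7 → G in octave 2
Result = G2


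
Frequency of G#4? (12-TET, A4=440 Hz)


Working:
f = 440 × 2^(n/12) where n = semitones from A4
G#4: -1 semitones from A4
f = 440 × 2^(-1/12)
f = 415.30 Hz


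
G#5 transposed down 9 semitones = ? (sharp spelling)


Let's work it out.
G#5: chromatic position 8 in octave 5 → absolute = 5×12 + 8 = 68
Transpose down 9: 68 - 9 = 59
59 = 4×12 + 11 → B in octave 4
Result = B4


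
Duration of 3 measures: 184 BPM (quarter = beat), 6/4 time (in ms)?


Quarter-note beat duration = 60000 / 184 ms
Beats per measure (6/4) = 6
One measure = 6 × 60000 / 184 = 360000 / 184 ms
3 measures = 3 × 360000 / 184 = 1080000 / 184
= 5869.6 ms


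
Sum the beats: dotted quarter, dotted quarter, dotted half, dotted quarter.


Beat values:
  dotted quarter = 1.5 beats
  dotted quarter = 1.5 beats
  dotted half = 3 beats
  dotted quarter = 1.5 beats
Sum = 1.5 + 1.5 + 3 + 1.5
= 7.5 beats


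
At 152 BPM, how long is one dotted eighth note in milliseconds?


One quarter-note beat = 60000 / BPM = 60000 / 152 ms
Dotted eighth note = 3/4 × quarter note
Duration = 3/4 × 60000 / 152 = 45000 / 152
= 296.1 ms


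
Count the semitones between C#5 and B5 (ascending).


Working:
Absolute semitone position = octave×12 + chromatic position
C#5: 5×12 + 1 = 61
B5: 5×12 + 11 = 71
Difference = 71 - 61 = 10
= 10 semitones


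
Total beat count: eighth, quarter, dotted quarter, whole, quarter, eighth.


Reasoning:
Beat values:
  eighth = 0.5 beats
  quarter = 1 beat
  dotted quarter = 1.5 beats
  whole = 4 beats
  quarter = 1 beat
  eighth = 0.5 beats
Sum = 0.5 + 1 + 1.5 + 4 + 1 + 0.5
= 8.5 beats


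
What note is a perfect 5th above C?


Solution.
A 5th spans 5 letter names, so from C we land on G
A perfect 5th = 7 semitones above C
Spell G at that pitch: G
= G


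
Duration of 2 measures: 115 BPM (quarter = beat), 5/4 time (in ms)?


Quarter-note beat duration = 60000 / 115 ms
Beats per measure (5/4) = 5
One measure = 5 × 60000 / 115 = 300000 / 115 ms
2 measures = 2 × 300000 / 115 = 600000 / 115
= 5217.4 ms


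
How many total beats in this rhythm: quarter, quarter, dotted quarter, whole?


Working:
Beat values:
  quarter = 1 beat
  quarter = 1 beat
  dotted quarter = 1.5 beats
  whole = 4 beats
Sum = 1 + 1 + 1.5 + 4
= 7.5 beats


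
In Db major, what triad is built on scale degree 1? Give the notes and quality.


Reasoning:
Db major scale: Db Eb F Gb Ab Bb C
Diatonic triad on degree 1 stacks scale notes 1, 3, 5: Db F Ab
Db→F = 4 semitones; Db→Ab = 7 semitones → major triad
= Db F Ab (major)


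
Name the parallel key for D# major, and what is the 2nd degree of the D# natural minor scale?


Parallel keys share the same tonic but differ in mode
D# major → parallel is D# minor
D# natural minor scale: D# E# F# G# A# B C#
= D# minor; 2nd degree = E#


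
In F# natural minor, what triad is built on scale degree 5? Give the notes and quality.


Reasoning:
F# natural minor scale: F# G# A B C# D E
Diatonic triad on degree 5 stacks scale notes 5, 7, 2: C# E G#
C#→E = 3 semitones; C#→G# = 7 semitones → minor triad
= C# E G# (minor)


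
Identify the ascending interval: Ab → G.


Letter names: A → G spans 7 letter names → a 7th
Semitones: Ab → G = 11 half-steps
A 7th of 11 semitones is a major 7th
= major 7th


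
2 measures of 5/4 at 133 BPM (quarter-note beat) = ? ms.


Reasoning:
Quarter-note beat duration = 60000 / 133 ms
Beats per measure (5/4) = 5
One measure = 5 × 60000 / 133 = 300000 / 133 ms
2 measures = 2 × 300000 / 133 = 600000 / 133
= 4511.3 ms


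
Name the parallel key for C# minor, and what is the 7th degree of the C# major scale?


Solution.
Parallel keys share the same tonic but differ in mode
C# minor → parallel is C# major
C# major scale: C# D# E# F# G# A# B#
= C# major; 7th degree = B#


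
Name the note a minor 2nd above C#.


Solution.
A 2nd spans 2 letter names, so from C we land on D
A minor 2nd = 1 semitone above C#
Spell D at that pitch: D
= D


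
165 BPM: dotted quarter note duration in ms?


One quarter-note beat = 60000 / BPM = 60000 / 165 ms
Dotted quarter note = 3/2 × quarter note
Duration = 3/2 × 60000 / 165 = 90000 / 165
= 545.5 ms


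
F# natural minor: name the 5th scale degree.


Step by step:
Natural minor scale pattern: W-H-W-W-H-W-W (2-1-2-2-1-2-2 semitones)
Starting from F#:
  F# + 2 semitones → G#
  G# + 1 semitone → A
  A + 2 semitones → B
  B + 2 semitones → C#
  C# + 1 semitone → D
  D + 2 semitones → E
  E + 2 semitones → F#
Scale: F# G# A B C# D E
Degree 5 = C#


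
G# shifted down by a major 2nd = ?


major 2nd: 2 letter names, 2 semitones
Letter: G - 1 → F
Pitch: G# - 2 semitones, spelled as an F → F#
= F#


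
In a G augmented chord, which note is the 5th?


Working:
Augmented triad = root + major 3rd (4 semitones) + augmented 5th (8 semitones)
A triad on G stacks thirds, so the chord tones use letter names G-B-D
Root: G
Major 3rd above G: B
Augmented 5th above G: D#
The 5th = D#


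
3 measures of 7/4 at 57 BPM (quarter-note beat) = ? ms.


Quarter-note beat duration = 60000 / 57 ms
Beats per measure (7/4) = 7
One measure = 7 × 60000 / 57 = 420000 / 57 ms
3 measures = 3 × 420000 / 57 = 1260000 / 57
= 22105.3 ms


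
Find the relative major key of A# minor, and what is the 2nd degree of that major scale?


Step by step:
The relative major shares the key signature and is a minor 3rd above the minor tonic
A minor 3rd above A# is C#
→ relative major of A# minor is C# major
C# major scale: C# D# E# F# G# A# B#
= C# major; 2nd degree = D#


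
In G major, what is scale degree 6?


Solution.
Major scale pattern: W-W-H-W-W-W-H (2-2-1-2-2-2-1 semitones)
Starting from G:
  G + 2 semitones → A
  A + 2 semitones → B
  B + 1 semitone → C
  C + 2 semitones → D
  D + 2 semitones → E
  E + 2 semitones → F#
  F# + 1 semitone → G
Scale: G A B C D E F#
Degree 6 = E


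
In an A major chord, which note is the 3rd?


Let's work it out.
Major triad = root + major 3rd (4 semitones) + perfect 5th (7 semitones)
A triad on A stacks thirds, so the chord tones use letter names A-C-E
Root: A
Major 3rd above A: C#
Perfect 5th above A: E
The 3rd = C#


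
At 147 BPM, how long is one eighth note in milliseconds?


Step by step:
One quarter-note beat = 60000 / BPM = 60000 / 147 ms
Eighth note = 1/2 × quarter note
Duration = 1/2 × 60000 / 147 = 30000 / 147
= 204.1 ms


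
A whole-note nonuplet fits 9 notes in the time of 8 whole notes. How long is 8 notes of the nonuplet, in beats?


Working:
Nonuplet: 9 notes occupy the space of 8 whole notes
Space = 8 × 4 = 32 beats
Each nonuplet note = 32 / 9 = 32/9 beats
8 notes = 8 × 32/9 = 256/9
= 256/9 beats


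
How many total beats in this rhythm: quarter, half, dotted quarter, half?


Solution.
Beat values:
  quarter = 1 beat
  half = 2 beats
  dotted quarter = 1.5 beats
  half = 2 beats
Sum = 1 + 2 + 1.5 + 2
= 6.5 beats


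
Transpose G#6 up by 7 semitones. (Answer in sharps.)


G#6: chromatic position 8 in octave 6 → absolute = 6×12 + 8 = 80
Transpose up 7: 80 + 7 = 87
87 = 7×12 + 3 → D# in octave 7
Result = D#7


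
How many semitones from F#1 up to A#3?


Solution.
Absolute semitone position = octave×12 + chromatic position
F#1: 1×12 + 6 = 18
A#3: 3×12 + 10 = 46
Difference = 46 - 18 = 28
= 28 semitones


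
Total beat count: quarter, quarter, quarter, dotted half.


Beat values:
  quarter = 1 beat
  quarter = 1 beat
  quarter = 1 beat
  dotted half = 3 beats
Sum = 1 + 1 + 1 + 3
= 6 beats


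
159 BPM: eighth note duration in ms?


Working:
One quarter-note beat = 60000 / BPM = 60000 / 159 ms
Eighth note = 1/2 × quarter note
Duration = 1/2 × 60000 / 159 = 30000 / 159
= 188.7 ms


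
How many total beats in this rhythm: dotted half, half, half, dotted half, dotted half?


Step by step:
Beat values:
  dotted half = 3 beats
  half = 2 beats
  half = 2 beats
  dotted half = 3 beats
  dotted half = 3 beats
Sum = 3 + 2 + 2 + 3 + 3
= 13 beats


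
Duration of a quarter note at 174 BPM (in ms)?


Step by step:
One quarter-note beat = 60000 / BPM = 60000 / 174 ms
Duration = 60000 / 174
= 344.8 ms


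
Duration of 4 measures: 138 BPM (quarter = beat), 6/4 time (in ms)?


Quarter-note beat duration = 60000 / 138 ms
Beats per measure (6/4) = 6
One measure = 6 × 60000 / 138 = 360000 / 138 ms
4 measures = 4 × 360000 / 138 = 1440000 / 138
= 10434.8 ms


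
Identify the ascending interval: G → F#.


Reasoning:
Letter names: G → F spans 7 letter names → a 7th
Semitones: G → F# = 11 half-steps
A 7th of 11 semitones is a major 7th
= major 7th


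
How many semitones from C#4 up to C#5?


Working:
Absolute semitone position = octave×12 + chromatic position
C#4: 4×12 + 1 = 49
C#5: 5×12 + 1 = 61
Difference = 61 - 49 = 12
= 12 semitones


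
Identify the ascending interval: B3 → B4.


Reasoning:
Letter names: B → B spans 8 letter names → an octave
Semitones: B3 → B4 = 12 half-steps
An octave of 12 semitones is a perfect octave
= perfect octave


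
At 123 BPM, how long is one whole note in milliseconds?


Working:
One quarter-note beat = 60000 / BPM = 60000 / 123 ms
Whole note = 4 × quarter note
Duration = 4 × 60000 / 123 = 240000 / 123
= 1951.2 ms


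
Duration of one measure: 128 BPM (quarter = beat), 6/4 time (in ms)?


Quarter-note beat duration = 60000 / 128 ms
Beats per measure (6/4) = 6
One measure = 6 × 60000 / 128 = 360000 / 128 ms
= 2812.5 ms


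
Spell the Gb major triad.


Working:
Major triad = root + major 3rd (4 semitones) + perfect 5th (7 semitones)
A triad on Gb stacks thirds, so the chord tones use letter names G-B-D
Root: Gb
Major 3rd above Gb: Bb
Perfect 5th above Gb: Db
Chord = Gb Bb Db


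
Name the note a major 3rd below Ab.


Working:
A 3rd spans 3 letter names, so from A we land on F
A major 3rd = 4 semitones below Ab
Spell F at that pitch: Fb
= Fb


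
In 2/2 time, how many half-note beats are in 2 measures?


Time signature 2/2: the bottom number 2 means the half note gets one count
The top number 2 means 2 half-note beats per measure
Total = 2 × 2 measures
= 4 half-note beats


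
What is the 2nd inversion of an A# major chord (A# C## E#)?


Step by step:
Root position: A# C## E#
2nd inversion: move root and 3rd up an octave
Bass note: E#
Notes (bottom to top) = E# A# C##


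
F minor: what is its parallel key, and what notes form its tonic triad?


Step by step:
Parallel keys share the same tonic but differ in mode
F minor → parallel is F major
Tonic triad of F major = F A C
= F major; triad = F A C


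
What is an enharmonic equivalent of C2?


Enharmonic notes sound the same pitch but are spelled with different letter names
C and B# name the same pitch class
Octave numbers change at C, so C2 = B#1
= B#1


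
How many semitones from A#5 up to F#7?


Absolute semitone position = octave×12 + chromatic position
A#5: 5×12 + 10 = 70
F#7: 7×12 + 6 = 90
Difference = 90 - 70 = 20
= 20 semitones


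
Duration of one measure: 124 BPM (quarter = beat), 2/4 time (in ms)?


Quarter-note beat duration = 60000 / 124 ms
Beats per measure (2/4) = 2
One measure = 2 × 60000 / 124 = 120000 / 124 ms
= 967.7 ms


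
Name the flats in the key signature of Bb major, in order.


Step by step:
Flat major keys: C(0), F(1), Bb(2), Eb(3), Ab(4), Db(5), Gb(6), Cb(7)
Bb major has 2 flats
Order of flats: Bb Eb Ab Db Gb Cb Fb → first 2: Bb, Eb
= Bb, Eb


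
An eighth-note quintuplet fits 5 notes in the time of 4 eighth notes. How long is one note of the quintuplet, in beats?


Reasoning:
Quintuplet: 5 notes occupy the space of 4 eighth notes
Space = 4 × 1/2 = 2 beats
Each quintuplet note = 2 / 5 = 2/5 beats
= 2/5 beats


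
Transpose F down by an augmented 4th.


Reasoning:
augmented 4th: 4 letter names, 6 semitones
Letter: F - 3 → C
Pitch: F - 6 semitones, spelled as a C → Cb
= Cb


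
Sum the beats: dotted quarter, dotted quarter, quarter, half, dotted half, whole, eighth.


Beat values:
  dotted quarter = 1.5 beats
  dotted quarter = 1.5 beats
  quarter = 1 beat
  half = 2 beats
  dotted half = 3 beats
  whole = 4 beats
  eighth = 0.5 beats
Sum = 1.5 + 1.5 + 1 + 2 + 3 + 4 + 0.5
= 13.5 beats


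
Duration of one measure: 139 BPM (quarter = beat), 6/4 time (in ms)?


Step by step:
Quarter-note beat duration = 60000 / 139 ms
Beats per measure (6/4) = 6
One measure = 6 × 60000 / 139 = 360000 / 139 ms
= 2589.9 ms


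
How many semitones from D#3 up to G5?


Reasoning:
Absolute semitone position = octave×12 + chromatic position
D#3: 3×12 + 3 = 39
G5: 5×12 + 7 = 67
Difference = 67 - 39 = 28
= 28 semitones


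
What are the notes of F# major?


Solution.
Major scale pattern: W-W-H-W-W-W-H (2-2-1-2-2-2-1 semitones)
Starting from F#:
  F# + 2 semitones → G#
  G# + 2 semitones → A#
  A# + 1 semitone → B
  B + 2 semitones → C#
  C# + 2 semitones → D#
  D# + 2 semitones → E#
  E# + 1 semitone → F#
Scale = F# G# A# B C# D# E#


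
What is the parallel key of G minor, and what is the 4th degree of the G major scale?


Reasoning:
Parallel keys share the same tonic but differ in mode
G minor → parallel is G major
G major scale: G A B C D E F#
= G major; 4th degree = C


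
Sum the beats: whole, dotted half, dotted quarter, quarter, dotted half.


Step by step:
Beat values:
  whole = 4 beats
  dotted half = 3 beats
  dotted quarter = 1.5 beats
  quarter = 1 beat
  dotted half = 3 beats
Sum = 4 + 3 + 1.5 + 1 + 3
= 12.5 beats


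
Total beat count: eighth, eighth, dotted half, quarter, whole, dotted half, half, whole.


Working:
Beat values:
  eighth = 0.5 beats
  eighth = 0.5 beats
  dotted half = 3 beats
  quarter = 1 beat
  whole = 4 beats
  dotted half = 3 beats
  half = 2 beats
  whole = 4 beats
Sum = 0.5 + 0.5 + 3 + 1 + 4 + 3 + 2 + 4
= 18 beats


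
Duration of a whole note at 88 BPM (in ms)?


One quarter-note beat = 60000 / BPM = 60000 / 88 ms
Whole note = 4 × quarter note
Duration = 4 × 60000 / 88 = 240000 / 88
= 2727.3 ms


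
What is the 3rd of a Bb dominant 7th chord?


Let's work it out.
Dominant 7th chord = root + major 3rd + perfect 5th + minor 7th
Seventh chords stack in thirds, so the letter names are B-D-F-A
Root: Bb
Major 3rd above Bb: D
Perfect 5th above Bb: F
Minor 7th above Bb: Ab
The 3rd = D


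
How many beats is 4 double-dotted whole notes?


Step by step:
Base whole note = 4 beats
Dot 1 adds half the previous value: +2
Dot 2 adds half the previous value: +1
One double-dotted whole = 4 + 2 + 1 = 7
4 of them = 4 × 7 = 28
= 28 beats


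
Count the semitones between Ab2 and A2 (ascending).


Absolute semitone position = octave×12 + chromatic position
Ab2: 2×12 + 8 = 32
A2: 2×12 + 9 = 33
Difference = 33 - 32 = 1
= 1 semitone


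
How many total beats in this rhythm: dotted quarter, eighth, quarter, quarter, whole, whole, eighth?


Beat values:
  dotted quarter = 1.5 beats
  eighth = 0.5 beats
  quarter = 1 beat
  quarter = 1 beat
  whole = 4 beats
  whole = 4 beats
  eighth = 0.5 beats
Sum = 1.5 + 0.5 + 1 + 1 + 4 + 4 + 0.5
= 12.5 beats


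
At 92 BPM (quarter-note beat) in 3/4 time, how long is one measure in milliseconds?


Let's work it out.
Quarter-note beat duration = 60000 / 92 ms
Beats per measure (3/4) = 3
One measure = 3 × 60000 / 92 = 180000 / 92 ms
= 1956.5 ms


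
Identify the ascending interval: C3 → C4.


Let's work it out.
Letter names: C → C spans 8 letter names → an octave
Semitones: C3 → C4 = 12 half-steps
An octave of 12 semitones is a perfect octave
= perfect octave


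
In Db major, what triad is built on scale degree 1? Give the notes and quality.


Db major scale: Db Eb F Gb Ab Bb C
Diatonic triad on degree 1 stacks scale notes 1, 3, 5: Db F Ab
Db→F = 4 semitones; Db→Ab = 7 semitones → major triad
= Db F Ab (major)


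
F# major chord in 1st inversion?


Root position: F# A# C#
1st inversion: move root up an octave
Bass note: A#
Notes (bottom to top) = A# C# F#


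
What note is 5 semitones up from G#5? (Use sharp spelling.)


Solution.
G#5: chromatic position 8 in octave 5 → absolute = 5×12 + 8 = 68
Transpose up 5: 68 + 5 = 73
73 = 6×12 + 1 → C# in octave 6
Result = C#6


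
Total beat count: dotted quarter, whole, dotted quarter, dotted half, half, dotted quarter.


Let's work it out.
Beat values:
  dotted quarter = 1.5 beats
  whole = 4 beats
  dotted quarter = 1.5 beats
  dotted half = 3 beats
  half = 2 beats
  dotted quarter = 1.5 beats
Sum = 1.5 + 4 + 1.5 + 3 + 2 + 1.5
= 13.5 beats


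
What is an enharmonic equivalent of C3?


Reasoning:
Enharmonic notes sound the same pitch but are spelled with different letter names
C and B# name the same pitch class
Octave numbers change at C, so C3 = B#2
= B#2


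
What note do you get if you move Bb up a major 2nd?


major 2nd: 2 letter names, 2 semitones
Letter: B + 1 → C
Pitch: Bb + 2 semitones, spelled as a C → C
= C


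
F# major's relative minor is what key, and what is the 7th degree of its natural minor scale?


Reasoning:
The relative minor shares the major's key signature and starts on its 6th degree
6th degree = a major 6th above the tonic; a major 6th above F# is D#
→ relative minor of F# major is D# minor
D# natural minor scale: D# E# F# G# A# B C#
= D# minor; 7th degree = C#


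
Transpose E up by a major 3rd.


Solution.
major 3rd: 3 letter names, 4 semitones
Letter: E + 2 → G
Pitch: E + 4 semitones, spelled as a G → G#
= G#


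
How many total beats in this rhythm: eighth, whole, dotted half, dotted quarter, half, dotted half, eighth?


Let's work it out.
Beat values:
  eighth = 0.5 beats
  whole = 4 beats
  dotted half = 3 beats
  dotted quarter = 1.5 beats
  half = 2 beats
  dotted half = 3 beats
  eighth = 0.5 beats
Sum = 0.5 + 4 + 3 + 1.5 + 2 + 3 + 0.5
= 14.5 beats


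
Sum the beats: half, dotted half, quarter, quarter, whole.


Solution.
Beat values:
  half = 2 beats
  dotted half = 3 beats
  quarter = 1 beat
  quarter = 1 beat
  whole = 4 beats
Sum = 2 + 3 + 1 + 1 + 4
= 11 beats


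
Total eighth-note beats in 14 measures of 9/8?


Time signature 9/8: the bottom number 8 means the eighth note gets one count
The top number 9 means 9 eighth-note beats per measure
Total = 9 × 14 measures
= 126 eighth-note beats


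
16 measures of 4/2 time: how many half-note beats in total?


Solution.
Time signature 4/2: the bottom number 2 means the half note gets one count
The top number 4 means 4 half-note beats per measure
Total = 4 × 16 measures
= 64 half-note beats


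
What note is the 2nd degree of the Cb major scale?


Step by step:
Major scale pattern: W-W-H-W-W-W-H (2-2-1-2-2-2-1 semitones)
Starting from Cb:
  Cb + 2 semitones → Db
  Db + 2 semitones → Eb
  Eb + 1 semitone → Fb
  Fb + 2 semitones → Gb
  Gb + 2 semitones → Ab
  Ab + 2 semitones → Bb
  Bb + 1 semitone → Cb
Scale: Cb Db Eb Fb Gb Ab Bb
Degree 2 = Db


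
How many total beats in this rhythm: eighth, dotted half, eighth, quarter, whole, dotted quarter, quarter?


Beat values:
  eighth = 0.5 beats
  dotted half = 3 beats
  eighth = 0.5 beats
  quarter = 1 beat
  whole = 4 beats
  dotted quarter = 1.5 beats
  quarter = 1 beat
Sum = 0.5 + 3 + 0.5 + 1 + 4 + 1.5 + 1
= 11.5 beats
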